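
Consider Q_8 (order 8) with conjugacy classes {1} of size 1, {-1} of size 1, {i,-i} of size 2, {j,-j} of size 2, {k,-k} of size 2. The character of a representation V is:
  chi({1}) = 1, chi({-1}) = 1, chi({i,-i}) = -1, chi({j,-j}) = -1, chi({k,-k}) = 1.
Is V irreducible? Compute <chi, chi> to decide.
Irreducible: <chi, chi> = 1.

Why: <chi, chi> = (1/|G|) sum_C |C| * |chi(C)|^2 = (1/8)[1*|1|^2 + 1*|1|^2 + 2*|-1|^2 + 2*|-1|^2 + 2*|1|^2]
  = (1/8)[(1) + (1) + (2) + (2) + (2)] = 8/8 = 1.
A character is irreducible iff <chi, chi> = 1, so this representation is irreducible.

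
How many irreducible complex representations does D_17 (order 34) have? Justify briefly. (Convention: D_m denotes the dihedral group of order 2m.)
10

Why: The number of irreducible complex representations of a finite group equals its number of conjugacy classes. D_17 has 10 conjugacy classes ((n+3)/2 for n odd), so D_17 (order 34) has exactly 10 irreducible complex representations.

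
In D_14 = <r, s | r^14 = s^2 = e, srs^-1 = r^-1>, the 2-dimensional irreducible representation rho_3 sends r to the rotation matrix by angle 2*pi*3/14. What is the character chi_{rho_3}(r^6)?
chi_{rho_3}(r^6) = 2*cos(2*pi*3*6/14) = -2*cos(3*pi/7)

Why: rho_3(r^6) is rotation by angle 2*pi*3*6/14, whose trace is 2*cos(2*pi*3*6/14) = -2*cos(3*pi/7).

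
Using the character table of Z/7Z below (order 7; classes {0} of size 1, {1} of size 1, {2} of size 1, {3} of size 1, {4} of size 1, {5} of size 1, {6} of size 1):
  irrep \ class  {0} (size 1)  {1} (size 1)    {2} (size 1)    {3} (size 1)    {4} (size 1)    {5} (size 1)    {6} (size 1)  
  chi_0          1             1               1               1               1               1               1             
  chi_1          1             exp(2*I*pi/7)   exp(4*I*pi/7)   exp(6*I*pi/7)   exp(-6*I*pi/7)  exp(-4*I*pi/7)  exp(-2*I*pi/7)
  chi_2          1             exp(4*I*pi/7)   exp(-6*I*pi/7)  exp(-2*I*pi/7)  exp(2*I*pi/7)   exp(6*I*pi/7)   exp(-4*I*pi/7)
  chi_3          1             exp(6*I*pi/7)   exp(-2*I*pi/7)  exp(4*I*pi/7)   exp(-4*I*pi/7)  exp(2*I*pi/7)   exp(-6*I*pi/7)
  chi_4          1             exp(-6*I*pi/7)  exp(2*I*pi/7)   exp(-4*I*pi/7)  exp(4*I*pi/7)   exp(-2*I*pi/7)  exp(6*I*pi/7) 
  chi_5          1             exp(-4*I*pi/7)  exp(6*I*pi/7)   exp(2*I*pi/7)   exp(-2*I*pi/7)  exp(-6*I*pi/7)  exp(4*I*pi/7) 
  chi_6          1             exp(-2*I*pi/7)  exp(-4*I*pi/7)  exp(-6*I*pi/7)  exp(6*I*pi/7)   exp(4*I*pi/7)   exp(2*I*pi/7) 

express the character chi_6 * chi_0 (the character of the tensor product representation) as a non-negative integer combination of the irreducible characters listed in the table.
chi_6 tensor chi_0 = chi_6 (all other irreducibles have multiplicity 0).

Solution. The character of a tensor product is the pointwise product (chi_6 * chi_0)(C) = chi_6(C) * chi_0(C):
  {0}: (1)*(1), {1}: (exp(-2*I*pi/7))*(1), {2}: (exp(-4*I*pi/7))*(1), {3}: (exp(-6*I*pi/7))*(1), {4}: (exp(6*I*pi/7))*(1), {5}: (exp(4*I*pi/7))*(1), {6}: (exp(2*I*pi/7))*(1)
so (chi_6 * chi_0) takes values
  {0} -> 1, {1} -> exp(-2*I*pi/7), {2} -> exp(-4*I*pi/7), {3} -> exp(-6*I*pi/7), {4} -> exp(6*I*pi/7), {5} -> exp(4*I*pi/7), {6} -> exp(2*I*pi/7).
Now take the inner product of this character with each irreducible chi from the table, <chi_6*chi_0, chi> = (1/7) sum_C |C| (chi_6*chi_0)(C) conj(chi(C)):
  <chi_6*chi_0, chi_0> = (1/7)[1*(1)*conj(1) + 1*(exp(-2*I*pi/7))*conj(1) + 1*(exp(-4*I*pi/7))*conj(1) + 1*(exp(-6*I*pi/7))*conj(1) + 1*(exp(6*I*pi/7))*conj(1) + 1*(exp(4*I*pi/7))*conj(1) + 1*(exp(2*I*pi/7))*conj(1)]
      = (1/7)[(1) + (exp(-2*I*pi/7)) + (exp(-4*I*pi/7)) + (exp(-6*I*pi/7)) + (exp(6*I*pi/7)) + (exp(4*I*pi/7)) + (exp(2*I*pi/7))] = 0/7 = 0
  <chi_6*chi_0, chi_1> = (1/7)[1*(1)*conj(1) + 1*(exp(-2*I*pi/7))*conj(exp(2*I*pi/7)) + 1*(exp(-4*I*pi/7))*conj(exp(4*I*pi/7)) + 1*(exp(-6*I*pi/7))*conj(exp(6*I*pi/7)) + 1*(exp(6*I*pi/7))*conj(exp(-6*I*pi/7)) + 1*(exp(4*I*pi/7))*conj(exp(-4*I*pi/7)) + 1*(exp(2*I*pi/7))*conj(exp(-2*I*pi/7))]
      = (1/7)[(1) + (exp(-4*I*pi/7)) + (exp(6*I*pi/7)) + (exp(2*I*pi/7)) + (exp(-2*I*pi/7)) + (exp(-6*I*pi/7)) + (exp(4*I*pi/7))] = 0/7 = 0
  <chi_6*chi_0, chi_2> = (1/7)[1*(1)*conj(1) + 1*(exp(-2*I*pi/7))*conj(exp(4*I*pi/7)) + 1*(exp(-4*I*pi/7))*conj(exp(-6*I*pi/7)) + 1*(exp(-6*I*pi/7))*conj(exp(-2*I*pi/7)) + 1*(exp(6*I*pi/7))*conj(exp(2*I*pi/7)) + 1*(exp(4*I*pi/7))*conj(exp(6*I*pi/7)) + 1*(exp(2*I*pi/7))*conj(exp(-4*I*pi/7))]
      = (1/7)[(1) + (exp(-6*I*pi/7)) + (exp(2*I*pi/7)) + (exp(-4*I*pi/7)) + (exp(4*I*pi/7)) + (exp(-2*I*pi/7)) + (exp(6*I*pi/7))] = 0/7 = 0
  <chi_6*chi_0, chi_3> = (1/7)[1*(1)*conj(1) + 1*(exp(-2*I*pi/7))*conj(exp(6*I*pi/7)) + 1*(exp(-4*I*pi/7))*conj(exp(-2*I*pi/7)) + 1*(exp(-6*I*pi/7))*conj(exp(4*I*pi/7)) + 1*(exp(6*I*pi/7))*conj(exp(-4*I*pi/7)) + 1*(exp(4*I*pi/7))*conj(exp(2*I*pi/7)) + 1*(exp(2*I*pi/7))*conj(exp(-6*I*pi/7))]
      = (1/7)[(1) + (exp(6*I*pi/7)) + (exp(-2*I*pi/7)) + (exp(4*I*pi/7)) + (exp(-4*I*pi/7)) + (exp(2*I*pi/7)) + (exp(-6*I*pi/7))] = 0/7 = 0
  <chi_6*chi_0, chi_4> = (1/7)[1*(1)*conj(1) + 1*(exp(-2*I*pi/7))*conj(exp(-6*I*pi/7)) + 1*(exp(-4*I*pi/7))*conj(exp(2*I*pi/7)) + 1*(exp(-6*I*pi/7))*conj(exp(-4*I*pi/7)) + 1*(exp(6*I*pi/7))*conj(exp(4*I*pi/7)) + 1*(exp(4*I*pi/7))*conj(exp(-2*I*pi/7)) + 1*(exp(2*I*pi/7))*conj(exp(6*I*pi/7))]
      = (1/7)[(1) + (exp(4*I*pi/7)) + (exp(-6*I*pi/7)) + (exp(-2*I*pi/7)) + (exp(2*I*pi/7)) + (exp(6*I*pi/7)) + (exp(-4*I*pi/7))] = 0/7 = 0
  <chi_6*chi_0, chi_5> = (1/7)[1*(1)*conj(1) + 1*(exp(-2*I*pi/7))*conj(exp(-4*I*pi/7)) + 1*(exp(-4*I*pi/7))*conj(exp(6*I*pi/7)) + 1*(exp(-6*I*pi/7))*conj(exp(2*I*pi/7)) + 1*(exp(6*I*pi/7))*conj(exp(-2*I*pi/7)) + 1*(exp(4*I*pi/7))*conj(exp(-6*I*pi/7)) + 1*(exp(2*I*pi/7))*conj(exp(4*I*pi/7))]
      = (1/7)[(1) + (exp(2*I*pi/7)) + (exp(4*I*pi/7)) + (exp(6*I*pi/7)) + (exp(-6*I*pi/7)) + (exp(-4*I*pi/7)) + (exp(-2*I*pi/7))] = 0/7 = 0
  <chi_6*chi_0, chi_6> = (1/7)[1*(1)*conj(1) + 1*(exp(-2*I*pi/7))*conj(exp(-2*I*pi/7)) + 1*(exp(-4*I*pi/7))*conj(exp(-4*I*pi/7)) + 1*(exp(-6*I*pi/7))*conj(exp(-6*I*pi/7)) + 1*(exp(6*I*pi/7))*conj(exp(6*I*pi/7)) + 1*(exp(4*I*pi/7))*conj(exp(4*I*pi/7)) + 1*(exp(2*I*pi/7))*conj(exp(2*I*pi/7))]
      = (1/7)[(1) + (1) + (1) + (1) + (1) + (1) + (1)] = 7/7 = 1
(Exp terms are combined using exp(i*s)*conj(exp(i*t)) = exp(i*(s-t)), and sums of them are collapsed using the identity that for every m > 1 the m distinct m-th roots of unity sum to 0, e.g. 1 + exp(2*I*pi/3) + exp(-2*I*pi/3) = 0.)
Hence the multiplicities are chi_6: 1. Dimension check: dim(chi_6)*dim(chi_0) = 1*1 = 1 and sum (mult * dim) = 1*1 = 1.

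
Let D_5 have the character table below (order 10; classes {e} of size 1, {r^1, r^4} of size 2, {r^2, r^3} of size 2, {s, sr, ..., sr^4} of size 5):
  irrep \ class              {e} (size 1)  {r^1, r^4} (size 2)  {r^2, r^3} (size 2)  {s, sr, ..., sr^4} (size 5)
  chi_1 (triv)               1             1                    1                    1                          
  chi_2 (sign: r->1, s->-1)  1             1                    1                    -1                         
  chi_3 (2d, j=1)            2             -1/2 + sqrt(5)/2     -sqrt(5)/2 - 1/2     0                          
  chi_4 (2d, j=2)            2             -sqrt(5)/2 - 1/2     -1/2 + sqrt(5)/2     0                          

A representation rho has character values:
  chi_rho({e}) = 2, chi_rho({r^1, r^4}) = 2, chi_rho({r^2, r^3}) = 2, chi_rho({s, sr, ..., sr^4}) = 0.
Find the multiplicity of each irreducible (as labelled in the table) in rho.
Multiplicities: chi_1: 1, chi_2: 1, chi_3: 0, chi_4: 0.

Argument: Use <chi_rho, chi> = (1/|G|) sum_C |C| * chi_rho(C) * conj(chi(C)) with |G| = 10 for each irreducible chi in the table:
  <chi_rho, chi_1> = (1/10)[1*(2)*conj(1) + 2*(2)*conj(1) + 2*(2)*conj(1) + 5*(0)*conj(1)]
      = (1/10)[(2) + (4) + (4) + (0)] = 10/10 = 1
  <chi_rho, chi_2> = (1/10)[1*(2)*conj(1) + 2*(2)*conj(1) + 2*(2)*conj(1) + 5*(0)*conj(-1)]
      = (1/10)[(2) + (4) + (4) + (0)] = 10/10 = 1
  <chi_rho, chi_3> = (1/10)[1*(2)*conj(2) + 2*(2)*conj(-1/2 + sqrt(5)/2) + 2*(2)*conj(-sqrt(5)/2 - 1/2) + 5*(0)*conj(0)]
      = (1/10)[(4) + (-2 + 2*sqrt(5)) + (-2*sqrt(5) - 2) + (0)] = 0/10 = 0
  <chi_rho, chi_4> = (1/10)[1*(2)*conj(2) + 2*(2)*conj(-sqrt(5)/2 - 1/2) + 2*(2)*conj(-1/2 + sqrt(5)/2) + 5*(0)*conj(0)]
      = (1/10)[(4) + (-2*sqrt(5) - 2) + (-2 + 2*sqrt(5)) + (0)] = 0/10 = 0
Dimension check: dim(rho) = sum (mult * dim) = 1*1 + 1*1 + 0*2 + 0*2 = 2 = chi_rho(e) = 2.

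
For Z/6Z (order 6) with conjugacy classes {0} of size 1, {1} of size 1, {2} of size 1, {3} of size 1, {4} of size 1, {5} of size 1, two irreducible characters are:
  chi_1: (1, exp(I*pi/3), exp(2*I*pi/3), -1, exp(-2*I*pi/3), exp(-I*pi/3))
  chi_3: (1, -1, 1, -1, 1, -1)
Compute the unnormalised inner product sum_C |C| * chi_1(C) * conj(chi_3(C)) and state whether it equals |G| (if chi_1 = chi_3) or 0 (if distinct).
Sum = 0; so <chi_1, chi_3> = 0 (distinct irreducibles are orthogonal).

Derivation: Compute term by term over conjugacy classes (|C| * chi_1(C) * conj(chi_3(C))):
  1*(1)*conj(1) + 1*(exp(I*pi/3))*conj(-1) + 1*(exp(2*I*pi/3))*conj(1) + 1*(-1)*conj(-1) + 1*(exp(-2*I*pi/3))*conj(1) + 1*(exp(-I*pi/3))*conj(-1)
  = (1) + (-exp(I*pi/3)) + (exp(2*I*pi/3)) + (1) + (exp(-2*I*pi/3)) + (-exp(-I*pi/3))
  = 0.
(Exp terms are combined using exp(i*s)*conj(exp(i*t)) = exp(i*(s-t)), and sums of them are collapsed using the identity that for every m > 1 the m distinct m-th roots of unity sum to 0, e.g. 1 + exp(2*I*pi/3) + exp(-2*I*pi/3) = 0.)
Dividing by |G| = 6 gives 0/6 = 0, matching the row-orthogonality relation <chi_1, chi_3> = [chi_1 = chi_3].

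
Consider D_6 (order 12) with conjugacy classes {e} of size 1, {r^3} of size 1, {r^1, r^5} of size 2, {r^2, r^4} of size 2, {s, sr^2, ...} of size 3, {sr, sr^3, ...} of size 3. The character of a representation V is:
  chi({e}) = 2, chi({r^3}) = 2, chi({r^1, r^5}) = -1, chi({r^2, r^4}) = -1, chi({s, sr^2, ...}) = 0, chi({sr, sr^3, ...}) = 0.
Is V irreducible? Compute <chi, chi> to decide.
Irreducible: <chi, chi> = 1.

Explanation: <chi, chi> = (1/|G|) sum_C |C| * |chi(C)|^2 = (1/12)[1*|2|^2 + 1*|2|^2 + 2*|-1|^2 + 2*|-1|^2 + 3*|0|^2 + 3*|0|^2]
  = (1/12)[(4) + (4) + (2) + (2) + (0) + (0)] = 12/12 = 1.
A character is irreducible iff <chi, chi> = 1, so this representation is irreducible.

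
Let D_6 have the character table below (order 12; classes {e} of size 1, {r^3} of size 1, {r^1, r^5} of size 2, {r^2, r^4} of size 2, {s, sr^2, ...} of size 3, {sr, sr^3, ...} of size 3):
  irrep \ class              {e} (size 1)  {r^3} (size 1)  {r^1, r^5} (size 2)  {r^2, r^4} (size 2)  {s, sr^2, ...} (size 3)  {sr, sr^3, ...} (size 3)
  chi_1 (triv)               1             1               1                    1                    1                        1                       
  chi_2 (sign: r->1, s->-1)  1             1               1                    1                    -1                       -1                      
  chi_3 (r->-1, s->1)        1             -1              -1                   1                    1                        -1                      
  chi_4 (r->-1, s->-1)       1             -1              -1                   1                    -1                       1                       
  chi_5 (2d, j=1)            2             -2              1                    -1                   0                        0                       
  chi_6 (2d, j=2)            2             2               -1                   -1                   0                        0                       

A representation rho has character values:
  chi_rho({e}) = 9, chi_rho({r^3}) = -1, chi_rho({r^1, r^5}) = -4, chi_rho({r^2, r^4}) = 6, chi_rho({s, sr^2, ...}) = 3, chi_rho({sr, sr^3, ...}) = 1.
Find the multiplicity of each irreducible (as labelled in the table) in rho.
Multiplicities: chi_1: 2, chi_2: 0, chi_3: 3, chi_4: 2, chi_5: 0, chi_6: 1.

Proof sketch: Use <chi_rho, chi> = (1/|G|) sum_C |C| * chi_rho(C) * conj(chi(C)) with |G| = 12 for each irreducible chi in the table:
  <chi_rho, chi_1> = (1/12)[1*(9)*conj(1) + 1*(-1)*conj(1) + 2*(-4)*conj(1) + 2*(6)*conj(1) + 3*(3)*conj(1) + 3*(1)*conj(1)]
      = (1/12)[(9) + (-1) + (-8) + (12) + (9) + (3)] = 24/12 = 2
  <chi_rho, chi_2> = (1/12)[1*(9)*conj(1) + 1*(-1)*conj(1) + 2*(-4)*conj(1) + 2*(6)*conj(1) + 3*(3)*conj(-1) + 3*(1)*conj(-1)]
      = (1/12)[(9) + (-1) + (-8) + (12) + (-9) + (-3)] = 0/12 = 0
  <chi_rho, chi_3> = (1/12)[1*(9)*conj(1) + 1*(-1)*conj(-1) + 2*(-4)*conj(-1) + 2*(6)*conj(1) + 3*(3)*conj(1) + 3*(1)*conj(-1)]
      = (1/12)[(9) + (1) + (8) + (12) + (9) + (-3)] = 36/12 = 3
  <chi_rho, chi_4> = (1/12)[1*(9)*conj(1) + 1*(-1)*conj(-1) + 2*(-4)*conj(-1) + 2*(6)*conj(1) + 3*(3)*conj(-1) + 3*(1)*conj(1)]
      = (1/12)[(9) + (1) + (8) + (12) + (-9) + (3)] = 24/12 = 2
  <chi_rho, chi_5> = (1/12)[1*(9)*conj(2) + 1*(-1)*conj(-2) + 2*(-4)*conj(1) + 2*(6)*conj(-1) + 3*(3)*conj(0) + 3*(1)*conj(0)]
      = (1/12)[(18) + (2) + (-8) + (-12) + (0) + (0)] = 0/12 = 0
  <chi_rho, chi_6> = (1/12)[1*(9)*conj(2) + 1*(-1)*conj(2) + 2*(-4)*conj(-1) + 2*(6)*conj(-1) + 3*(3)*conj(0) + 3*(1)*conj(0)]
      = (1/12)[(18) + (-2) + (8) + (-12) + (0) + (0)] = 12/12 = 1
Dimension check: dim(rho) = sum (mult * dim) = 2*1 + 0*1 + 3*1 + 2*1 + 0*2 + 1*2 = 9 = chi_rho(e) = 9.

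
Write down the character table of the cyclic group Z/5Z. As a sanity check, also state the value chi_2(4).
Character table of Z/5Z (irreps indexed chi_0,...,chi_4 with chi_k(m) = zeta_5^(k*m), zeta_5 = exp(2*pi*i/5)):
  irrep \ class  {0} (size 1)  {1} (size 1)    {2} (size 1)    {3} (size 1)    {4} (size 1)  
  chi_0          1             1               1               1               1             
  chi_1          1             exp(2*I*pi/5)   exp(4*I*pi/5)   exp(-4*I*pi/5)  exp(-2*I*pi/5)
  chi_2          1             exp(4*I*pi/5)   exp(-2*I*pi/5)  exp(2*I*pi/5)   exp(-4*I*pi/5)
  chi_3          1             exp(-4*I*pi/5)  exp(2*I*pi/5)   exp(-2*I*pi/5)  exp(4*I*pi/5) 
  chi_4          1             exp(-2*I*pi/5)  exp(-4*I*pi/5)  exp(4*I*pi/5)   exp(2*I*pi/5) 

Spot check: chi_2(4) = zeta_5^(2*4) = zeta_5^8 = exp(-4*I*pi/5).

Argument: Z/5Z is abelian, so all 5 irreducible complex representations are 1-dimensional. They are given by chi_k(m) = zeta_5^(k*m) for k = 0,...,4. Row orthogonality: sum_m chi_k(m) conj(chi_l(m)) = 5 * [k = l].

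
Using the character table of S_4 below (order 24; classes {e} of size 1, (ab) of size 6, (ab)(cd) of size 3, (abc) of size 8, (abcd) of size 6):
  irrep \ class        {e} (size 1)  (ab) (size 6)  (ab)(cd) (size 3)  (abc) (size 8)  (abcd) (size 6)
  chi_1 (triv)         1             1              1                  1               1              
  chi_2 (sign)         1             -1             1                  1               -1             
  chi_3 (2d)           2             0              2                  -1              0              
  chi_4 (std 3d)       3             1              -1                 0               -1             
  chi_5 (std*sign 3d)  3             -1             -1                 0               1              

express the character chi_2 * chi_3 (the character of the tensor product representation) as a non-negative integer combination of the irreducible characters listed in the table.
chi_2 tensor chi_3 = chi_3 (all other irreducibles have multiplicity 0).

Proof sketch: The character of a tensor product is the pointwise product (chi_2 * chi_3)(C) = chi_2(C) * chi_3(C):
  {e}: (1)*(2), (ab): (-1)*(0), (ab)(cd): (1)*(2), (abc): (1)*(-1), (abcd): (-1)*(0)
so (chi_2 * chi_3) takes values
  {e} -> 2, (ab) -> 0, (ab)(cd) -> 2, (abc) -> -1, (abcd) -> 0.
Now take the inner product of this character with each irreducible chi from the table, <chi_2*chi_3, chi> = (1/24) sum_C |C| (chi_2*chi_3)(C) conj(chi(C)):
  <chi_2*chi_3, chi_1> = (1/24)[1*(2)*conj(1) + 6*(0)*conj(1) + 3*(2)*conj(1) + 8*(-1)*conj(1) + 6*(0)*conj(1)]
      = (1/24)[(2) + (0) + (6) + (-8) + (0)] = 0/24 = 0
  <chi_2*chi_3, chi_2> = (1/24)[1*(2)*conj(1) + 6*(0)*conj(-1) + 3*(2)*conj(1) + 8*(-1)*conj(1) + 6*(0)*conj(-1)]
      = (1/24)[(2) + (0) + (6) + (-8) + (0)] = 0/24 = 0
  <chi_2*chi_3, chi_3> = (1/24)[1*(2)*conj(2) + 6*(0)*conj(0) + 3*(2)*conj(2) + 8*(-1)*conj(-1) + 6*(0)*conj(0)]
      = (1/24)[(4) + (0) + (12) + (8) + (0)] = 24/24 = 1
  <chi_2*chi_3, chi_4> = (1/24)[1*(2)*conj(3) + 6*(0)*conj(1) + 3*(2)*conj(-1) + 8*(-1)*conj(0) + 6*(0)*conj(-1)]
      = (1/24)[(6) + (0) + (-6) + (0) + (0)] = 0/24 = 0
  <chi_2*chi_3, chi_5> = (1/24)[1*(2)*conj(3) + 6*(0)*conj(-1) + 3*(2)*conj(-1) + 8*(-1)*conj(0) + 6*(0)*conj(1)]
      = (1/24)[(6) + (0) + (-6) + (0) + (0)] = 0/24 = 0
Hence the multiplicities are chi_3: 1. Dimension check: dim(chi_2)*dim(chi_3) = 1*2 = 2 and sum (mult * dim) = 1*2 = 2.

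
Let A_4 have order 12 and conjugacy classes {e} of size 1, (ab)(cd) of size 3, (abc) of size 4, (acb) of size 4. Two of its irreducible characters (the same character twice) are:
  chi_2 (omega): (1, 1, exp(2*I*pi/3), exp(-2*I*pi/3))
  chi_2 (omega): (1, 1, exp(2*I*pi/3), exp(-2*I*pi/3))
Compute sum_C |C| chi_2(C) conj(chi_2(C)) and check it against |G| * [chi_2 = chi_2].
Sum = 12 = |G| = 12; so <chi_2, chi_2> = 1 (norm-1 confirms irreducibility).

Details: Compute term by term over conjugacy classes (|C| * chi_2(C) * conj(chi_2(C))):
  1*(1)*conj(1) + 3*(1)*conj(1) + 4*(exp(2*I*pi/3))*conj(exp(2*I*pi/3)) + 4*(exp(-2*I*pi/3))*conj(exp(-2*I*pi/3))
  = (1) + (3) + (4) + (4)
  = 12.
(Exp terms are combined using exp(i*s)*conj(exp(i*t)) = exp(i*(s-t)), and sums of them are collapsed using the identity that for every m > 1 the m distinct m-th roots of unity sum to 0, e.g. 1 + exp(2*I*pi/3) + exp(-2*I*pi/3) = 0.)
Dividing by |G| = 12 gives 12/12 = 1, matching the row-orthogonality relation <chi_2, chi_2> = [chi_2 = chi_2].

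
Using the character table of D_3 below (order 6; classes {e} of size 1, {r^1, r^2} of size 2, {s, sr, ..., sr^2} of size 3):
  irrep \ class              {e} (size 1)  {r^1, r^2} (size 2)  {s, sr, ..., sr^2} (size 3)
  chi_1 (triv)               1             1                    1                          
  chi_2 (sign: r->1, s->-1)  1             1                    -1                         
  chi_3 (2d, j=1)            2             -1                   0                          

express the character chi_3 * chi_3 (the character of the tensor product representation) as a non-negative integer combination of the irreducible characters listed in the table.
chi_3 tensor chi_3 = chi_1 + chi_2 + chi_3 (all other irreducibles have multiplicity 0).

Details: The character of a tensor product is the pointwise product (chi_3 * chi_3)(C) = chi_3(C) * chi_3(C):
  {e}: (2)*(2), {r^1, r^2}: (-1)*(-1), {s, sr, ..., sr^2}: (0)*(0)
so (chi_3 * chi_3) takes values
  {e} -> 4, {r^1, r^2} -> 1, {s, sr, ..., sr^2} -> 0.
Now take the inner product of this character with each irreducible chi from the table, <chi_3*chi_3, chi> = (1/6) sum_C |C| (chi_3*chi_3)(C) conj(chi(C)):
  <chi_3*chi_3, chi_1> = (1/6)[1*(4)*conj(1) + 2*(1)*conj(1) + 3*(0)*conj(1)]
      = (1/6)[(4) + (2) + (0)] = 6/6 = 1
  <chi_3*chi_3, chi_2> = (1/6)[1*(4)*conj(1) + 2*(1)*conj(1) + 3*(0)*conj(-1)]
      = (1/6)[(4) + (2) + (0)] = 6/6 = 1
  <chi_3*chi_3, chi_3> = (1/6)[1*(4)*conj(2) + 2*(1)*conj(-1) + 3*(0)*conj(0)]
      = (1/6)[(8) + (-2) + (0)] = 6/6 = 1
Hence the multiplicities are chi_1: 1, chi_2: 1, chi_3: 1. Dimension check: dim(chi_3)*dim(chi_3) = 2*2 = 4 and sum (mult * dim) = 1*1 + 1*1 + 1*2 = 4.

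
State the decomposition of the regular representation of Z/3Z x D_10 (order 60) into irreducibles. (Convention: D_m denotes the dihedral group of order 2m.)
Each irreducible V_i of dimension d_i appears with multiplicity d_i, i.e. rho_reg = (direct sum over all irreducibles V_i) d_i V_i. The irreducible dimensions for Z/3Z x D_10 are 1, 1, 1, 1, 1, 1, 1, 1, 1, 1, 1, 1, 2, 2, 2, 2, 2, 2, 2, 2, 2, 2, 2, 2: 12 irreducibles of dimension 1, each with multiplicity 1; 12 irreducibles of dimension 2, each with multiplicity 2. Total dimension 12*1*1 + 12*2*2 = 60 = |G|.

Explanation: General theorem: in the regular representation of a finite group G, each irreducible appears with multiplicity equal to its dimension. Check: dim(rho_reg) = sum d_i^2 = 1 + 1 + 1 + 1 + 1 + 1 + 1 + 1 + 1 + 1 + 1 + 1 + 4 + 4 + 4 + 4 + 4 + 4 + 4 + 4 + 4 + 4 + 4 + 4 = 60 = |G|.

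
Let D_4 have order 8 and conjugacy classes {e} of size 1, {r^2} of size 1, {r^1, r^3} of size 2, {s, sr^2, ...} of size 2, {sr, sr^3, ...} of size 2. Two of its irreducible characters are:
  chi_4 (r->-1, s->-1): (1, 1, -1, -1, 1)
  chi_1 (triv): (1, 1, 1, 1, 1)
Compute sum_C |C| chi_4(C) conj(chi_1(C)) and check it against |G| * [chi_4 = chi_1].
Sum = 0; so <chi_4, chi_1> = 0 (distinct irreducibles are orthogonal).

Compute term by term over conjugacy classes (|C| * chi_4(C) * conj(chi_1(C))):
  1*(1)*conj(1) + 1*(1)*conj(1) + 2*(-1)*conj(1) + 2*(-1)*conj(1) + 2*(1)*conj(1)
  = (1) + (1) + (-2) + (-2) + (2)
  = 0.
Dividing by |G| = 8 gives 0/8 = 0, matching the row-orthogonality relation <chi_4, chi_1> = [chi_4 = chi_1].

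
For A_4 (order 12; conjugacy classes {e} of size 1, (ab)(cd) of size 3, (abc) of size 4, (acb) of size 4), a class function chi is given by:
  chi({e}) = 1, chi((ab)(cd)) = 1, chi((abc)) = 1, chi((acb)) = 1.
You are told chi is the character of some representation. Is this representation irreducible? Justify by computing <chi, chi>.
Irreducible: <chi, chi> = 1.

Explanation: <chi, chi> = (1/|G|) sum_C |C| * |chi(C)|^2 = (1/12)[1*|1|^2 + 3*|1|^2 + 4*|1|^2 + 4*|1|^2]
  = (1/12)[(1) + (3) + (4) + (4)] = 12/12 = 1.
(Exp terms are combined using exp(i*s)*conj(exp(i*t)) = exp(i*(s-t)), and sums of them are collapsed using the identity that for every m > 1 the m distinct m-th roots of unity sum to 0, e.g. 1 + exp(2*I*pi/3) + exp(-2*I*pi/3) = 0.)
A character is irreducible iff <chi, chi> = 1, so this representation is irreducible.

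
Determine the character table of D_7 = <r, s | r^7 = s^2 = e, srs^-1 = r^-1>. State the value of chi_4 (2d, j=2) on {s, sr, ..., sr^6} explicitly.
Conjugacy classes: {e} of size 1, {r^1, r^6} of size 2, {r^2, r^5} of size 2, {r^3, r^4} of size 2, {s, sr, ..., sr^6} of size 7.
Character table:
  irrep \ class              {e} (size 1)  {r^1, r^6} (size 2)  {r^2, r^5} (size 2)  {r^3, r^4} (size 2)  {s, sr, ..., sr^6} (size 7)
  chi_1 (triv)               1             1                    1                    1                    1                          
  chi_2 (sign: r->1, s->-1)  1             1                    1                    1                    -1                         
  chi_3 (2d, j=1)            2             2*cos(2*pi/7)        -2*cos(3*pi/7)       -2*cos(pi/7)         0                          
  chi_4 (2d, j=2)            2             -2*cos(3*pi/7)       -2*cos(pi/7)         2*cos(2*pi/7)        0                          
  chi_5 (2d, j=3)            2             -2*cos(pi/7)         2*cos(2*pi/7)        -2*cos(3*pi/7)       0                          

Spot check: chi_4 (2d, j=2) on {s, sr, ..., sr^6} = 0.

Working: D_7 has order 2*7 = 14 with 5 conjugacy classes, hence 5 irreducibles. Sum of squared dims 1 + 1 + 4 + 4 + 4 = 14 = |G|. Linear characters come from the abelianisation; the 2-dimensional irreps have character r^k -> 2*cos(2*pi*j*k/7), reflections -> 0.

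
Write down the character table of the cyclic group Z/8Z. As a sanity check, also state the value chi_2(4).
Character table of Z/8Z (irreps indexed chi_0,...,chi_7 with chi_k(m) = zeta_8^(k*m), zeta_8 = exp(2*pi*i/8)):
  irrep \ class  {0} (size 1)  {1} (size 1)    {2} (size 1)  {3} (size 1)    {4} (size 1)  {5} (size 1)    {6} (size 1)  {7} (size 1)  
  chi_0          1             1               1             1               1             1               1             1             
  chi_1          1             exp(I*pi/4)     I             exp(3*I*pi/4)   -1            exp(-3*I*pi/4)  -I            exp(-I*pi/4)  
  chi_2          1             I               -1            -I              1             I               -1            -I            
  chi_3          1             exp(3*I*pi/4)   -I            exp(I*pi/4)     -1            exp(-I*pi/4)    I             exp(-3*I*pi/4)
  chi_4          1             -1              1             -1              1             -1              1             -1            
  chi_5          1             exp(-3*I*pi/4)  I             exp(-I*pi/4)    -1            exp(I*pi/4)     -I            exp(3*I*pi/4) 
  chi_6          1             -I              -1            I               1             -I              -1            I             
  chi_7          1             exp(-I*pi/4)    -I            exp(-3*I*pi/4)  -1            exp(3*I*pi/4)   I             exp(I*pi/4)   

Spot check: chi_2(4) = zeta_8^(2*4) = zeta_8^8 = 1.

Details: Z/8Z is abelian, so all 8 irreducible complex representations are 1-dimensional. They are given by chi_k(m) = zeta_8^(k*m) for k = 0,...,7. Row orthogonality: sum_m chi_k(m) conj(chi_l(m)) = 8 * [k = l].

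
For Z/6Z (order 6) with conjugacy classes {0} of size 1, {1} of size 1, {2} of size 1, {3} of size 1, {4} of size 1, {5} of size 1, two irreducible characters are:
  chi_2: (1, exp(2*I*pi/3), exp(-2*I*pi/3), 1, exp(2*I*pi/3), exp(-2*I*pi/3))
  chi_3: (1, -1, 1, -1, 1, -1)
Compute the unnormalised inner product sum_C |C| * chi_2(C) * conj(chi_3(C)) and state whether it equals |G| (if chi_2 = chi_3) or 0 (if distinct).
Sum = 0; so <chi_2, chi_3> = 0 (distinct irreducibles are orthogonal).

Explanation: Compute term by term over conjugacy classes (|C| * chi_2(C) * conj(chi_3(C))):
  1*(1)*conj(1) + 1*(exp(2*I*pi/3))*conj(-1) + 1*(exp(-2*I*pi/3))*conj(1) + 1*(1)*conj(-1) + 1*(exp(2*I*pi/3))*conj(1) + 1*(exp(-2*I*pi/3))*conj(-1)
  = (1) + (-exp(2*I*pi/3)) + (exp(-2*I*pi/3)) + (-1) + (exp(2*I*pi/3)) + (-exp(-2*I*pi/3))
  = 0.
(Exp terms are combined using exp(i*s)*conj(exp(i*t)) = exp(i*(s-t)), and sums of them are collapsed using the identity that for every m > 1 the m distinct m-th roots of unity sum to 0, e.g. 1 + exp(2*I*pi/3) + exp(-2*I*pi/3) = 0.)
Dividing by |G| = 6 gives 0/6 = 0, matching the row-orthogonality relation <chi_2, chi_3> = [chi_2 = chi_3].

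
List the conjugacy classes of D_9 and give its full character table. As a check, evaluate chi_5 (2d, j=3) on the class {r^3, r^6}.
Conjugacy classes: {e} of size 1, {r^1, r^8} of size 2, {r^2, r^7} of size 2, {r^3, r^6} of size 2, {r^4, r^5} of size 2, {s, sr, ..., sr^8} of size 9.
Character table:
  irrep \ class              {e} (size 1)  {r^1, r^8} (size 2)  {r^2, r^7} (size 2)  {r^3, r^6} (size 2)  {r^4, r^5} (size 2)  {s, sr, ..., sr^8} (size 9)
  chi_1 (triv)               1             1                    1                    1                    1                    1                          
  chi_2 (sign: r->1, s->-1)  1             1                    1                    1                    1                    -1                         
  chi_3 (2d, j=1)            2             2*cos(2*pi/9)        2*cos(4*pi/9)        -1                   -2*cos(pi/9)         0                          
  chi_4 (2d, j=2)            2             2*cos(4*pi/9)        -2*cos(pi/9)         -1                   2*cos(2*pi/9)        0                          
  chi_5 (2d, j=3)            2             -1                   -1                   2                    -1                   0                          
  chi_6 (2d, j=4)            2             -2*cos(pi/9)         2*cos(2*pi/9)        -1                   2*cos(4*pi/9)        0                          

Spot check: chi_5 (2d, j=3) on {r^3, r^6} = 2.

Details: D_9 has order 2*9 = 18 with 6 conjugacy classes, hence 6 irreducibles. Sum of squared dims 1 + 1 + 4 + 4 + 4 + 4 = 18 = |G|. Linear characters come from the abelianisation; the 2-dimensional irreps have character r^k -> 2*cos(2*pi*j*k/9), reflections -> 0.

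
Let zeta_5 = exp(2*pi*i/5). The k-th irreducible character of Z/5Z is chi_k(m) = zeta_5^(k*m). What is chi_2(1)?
chi_2(1) = zeta_5^2 = exp(4*I*pi/5)

Derivation: chi_2(1) = zeta_5^(2*1) = zeta_5^2. Since zeta_5^5 = 1, this equals zeta_5^2 = exp(2*pi*i*2/5) = exp(4*I*pi/5).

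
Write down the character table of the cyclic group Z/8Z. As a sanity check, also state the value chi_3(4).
Character table of Z/8Z (irreps indexed chi_0,...,chi_7 with chi_k(m) = zeta_8^(k*m), zeta_8 = exp(2*pi*i/8)):
  irrep \ class  {0} (size 1)  {1} (size 1)    {2} (size 1)  {3} (size 1)    {4} (size 1)  {5} (size 1)    {6} (size 1)  {7} (size 1)  
  chi_0          1             1               1             1               1             1               1             1             
  chi_1          1             exp(I*pi/4)     I             exp(3*I*pi/4)   -1            exp(-3*I*pi/4)  -I            exp(-I*pi/4)  
  chi_2          1             I               -1            -I              1             I               -1            -I            
  chi_3          1             exp(3*I*pi/4)   -I            exp(I*pi/4)     -1            exp(-I*pi/4)    I             exp(-3*I*pi/4)
  chi_4          1             -1              1             -1              1             -1              1             -1            
  chi_5          1             exp(-3*I*pi/4)  I             exp(-I*pi/4)    -1            exp(I*pi/4)     -I            exp(3*I*pi/4) 
  chi_6          1             -I              -1            I               1             -I              -1            I             
  chi_7          1             exp(-I*pi/4)    -I            exp(-3*I*pi/4)  -1            exp(3*I*pi/4)   I             exp(I*pi/4)   

Spot check: chi_3(4) = zeta_8^(3*4) = zeta_8^12 = -1.

Reasoning: Z/8Z is abelian, so all 8 irreducible complex representations are 1-dimensional. They are given by chi_k(m) = zeta_8^(k*m) for k = 0,...,7. Row orthogonality: sum_m chi_k(m) conj(chi_l(m)) = 8 * [k = l].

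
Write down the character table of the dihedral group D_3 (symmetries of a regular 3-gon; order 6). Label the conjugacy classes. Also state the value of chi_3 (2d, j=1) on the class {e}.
Conjugacy classes: {e} of size 1, {r^1, r^2} of size 2, {s, sr, ..., sr^2} of size 3.
Character table:
  irrep \ class              {e} (size 1)  {r^1, r^2} (size 2)  {s, sr, ..., sr^2} (size 3)
  chi_1 (triv)               1             1                    1                          
  chi_2 (sign: r->1, s->-1)  1             1                    -1                         
  chi_3 (2d, j=1)            2             -1                   0                          

Spot check: chi_3 (2d, j=1) on {e} = 2.

Why: D_3 has order 2*3 = 6 with 3 conjugacy classes, hence 3 irreducibles. Sum of squared dims 1 + 1 + 4 = 6 = |G|. Linear characters come from the abelianisation; the 2-dimensional irreps have character r^k -> 2*cos(2*pi*j*k/3), reflections -> 0.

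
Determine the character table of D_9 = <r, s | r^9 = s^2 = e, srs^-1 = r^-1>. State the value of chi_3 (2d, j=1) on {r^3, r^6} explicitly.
Conjugacy classes: {e} of size 1, {r^1, r^8} of size 2, {r^2, r^7} of size 2, {r^3, r^6} of size 2, {r^4, r^5} of size 2, {s, sr, ..., sr^8} of size 9.
Character table:
  irrep \ class              {e} (size 1)  {r^1, r^8} (size 2)  {r^2, r^7} (size 2)  {r^3, r^6} (size 2)  {r^4, r^5} (size 2)  {s, sr, ..., sr^8} (size 9)
  chi_1 (triv)               1             1                    1                    1                    1                    1                          
  chi_2 (sign: r->1, s->-1)  1             1                    1                    1                    1                    -1                         
  chi_3 (2d, j=1)            2             2*cos(2*pi/9)        2*cos(4*pi/9)        -1                   -2*cos(pi/9)         0                          
  chi_4 (2d, j=2)            2             2*cos(4*pi/9)        -2*cos(pi/9)         -1                   2*cos(2*pi/9)        0                          
  chi_5 (2d, j=3)            2             -1                   -1                   2                    -1                   0                          
  chi_6 (2d, j=4)            2             -2*cos(pi/9)         2*cos(2*pi/9)        -1                   2*cos(4*pi/9)        0                          

Spot check: chi_3 (2d, j=1) on {r^3, r^6} = -1.

Details: D_9 has order 2*9 = 18 with 6 conjugacy classes, hence 6 irreducibles. Sum of squared dims 1 + 1 + 4 + 4 + 4 + 4 = 18 = |G|. Linear characters come from the abelianisation; the 2-dimensional irreps have character r^k -> 2*cos(2*pi*j*k/9), reflections -> 0.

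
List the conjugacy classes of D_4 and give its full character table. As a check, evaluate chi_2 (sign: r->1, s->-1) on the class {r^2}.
Conjugacy classes: {e} of size 1, {r^2} of size 1, {r^1, r^3} of size 2, {s, sr^2, ...} of size 2, {sr, sr^3, ...} of size 2.
Character table:
  irrep \ class              {e} (size 1)  {r^2} (size 1)  {r^1, r^3} (size 2)  {s, sr^2, ...} (size 2)  {sr, sr^3, ...} (size 2)
  chi_1 (triv)               1             1               1                    1                        1                       
  chi_2 (sign: r->1, s->-1)  1             1               1                    -1                       -1                      
  chi_3 (r->-1, s->1)        1             1               -1                   1                        -1                      
  chi_4 (r->-1, s->-1)       1             1               -1                   -1                       1                       
  chi_5 (2d, j=1)            2             -2              0                    0                        0                       

Spot check: chi_2 (sign: r->1, s->-1) on {r^2} = 1.

Derivation: D_4 has order 2*4 = 8 with 5 conjugacy classes, hence 5 irreducibles. Sum of squared dims 1 + 1 + 1 + 1 + 4 = 8 = |G|. Linear characters come from the abelianisation; the 2-dimensional irreps have character r^k -> 2*cos(2*pi*j*k/4), reflections -> 0.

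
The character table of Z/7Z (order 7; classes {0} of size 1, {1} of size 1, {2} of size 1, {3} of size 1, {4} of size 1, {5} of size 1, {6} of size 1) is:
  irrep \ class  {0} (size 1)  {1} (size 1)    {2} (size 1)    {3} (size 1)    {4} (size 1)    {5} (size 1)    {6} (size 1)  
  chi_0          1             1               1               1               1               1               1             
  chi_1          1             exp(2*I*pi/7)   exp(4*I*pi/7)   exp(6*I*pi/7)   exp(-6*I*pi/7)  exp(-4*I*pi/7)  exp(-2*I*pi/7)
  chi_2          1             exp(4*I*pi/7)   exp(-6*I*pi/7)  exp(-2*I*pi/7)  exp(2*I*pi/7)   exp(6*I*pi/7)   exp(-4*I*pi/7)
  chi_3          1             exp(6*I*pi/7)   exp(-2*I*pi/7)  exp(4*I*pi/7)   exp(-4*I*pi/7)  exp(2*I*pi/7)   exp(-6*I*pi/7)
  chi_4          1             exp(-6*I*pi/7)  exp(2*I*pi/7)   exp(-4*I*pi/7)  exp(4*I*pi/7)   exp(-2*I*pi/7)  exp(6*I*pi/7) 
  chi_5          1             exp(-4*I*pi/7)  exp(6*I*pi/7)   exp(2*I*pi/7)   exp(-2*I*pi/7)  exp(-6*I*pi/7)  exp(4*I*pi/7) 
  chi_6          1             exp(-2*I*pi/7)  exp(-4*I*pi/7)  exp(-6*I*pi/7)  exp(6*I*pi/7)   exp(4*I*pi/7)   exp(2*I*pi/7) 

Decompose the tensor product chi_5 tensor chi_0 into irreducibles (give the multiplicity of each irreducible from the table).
chi_5 tensor chi_0 = chi_5 (all other irreducibles have multiplicity 0).

Justification: The character of a tensor product is the pointwise product (chi_5 * chi_0)(C) = chi_5(C) * chi_0(C):
  {0}: (1)*(1), {1}: (exp(-4*I*pi/7))*(1), {2}: (exp(6*I*pi/7))*(1), {3}: (exp(2*I*pi/7))*(1), {4}: (exp(-2*I*pi/7))*(1), {5}: (exp(-6*I*pi/7))*(1), {6}: (exp(4*I*pi/7))*(1)
so (chi_5 * chi_0) takes values
  {0} -> 1, {1} -> exp(-4*I*pi/7), {2} -> exp(6*I*pi/7), {3} -> exp(2*I*pi/7), {4} -> exp(-2*I*pi/7), {5} -> exp(-6*I*pi/7), {6} -> exp(4*I*pi/7).
Now take the inner product of this character with each irreducible chi from the table, <chi_5*chi_0, chi> = (1/7) sum_C |C| (chi_5*chi_0)(C) conj(chi(C)):
  <chi_5*chi_0, chi_0> = (1/7)[1*(1)*conj(1) + 1*(exp(-4*I*pi/7))*conj(1) + 1*(exp(6*I*pi/7))*conj(1) + 1*(exp(2*I*pi/7))*conj(1) + 1*(exp(-2*I*pi/7))*conj(1) + 1*(exp(-6*I*pi/7))*conj(1) + 1*(exp(4*I*pi/7))*conj(1)]
      = (1/7)[(1) + (exp(-4*I*pi/7)) + (exp(6*I*pi/7)) + (exp(2*I*pi/7)) + (exp(-2*I*pi/7)) + (exp(-6*I*pi/7)) + (exp(4*I*pi/7))] = 0/7 = 0
  <chi_5*chi_0, chi_1> = (1/7)[1*(1)*conj(1) + 1*(exp(-4*I*pi/7))*conj(exp(2*I*pi/7)) + 1*(exp(6*I*pi/7))*conj(exp(4*I*pi/7)) + 1*(exp(2*I*pi/7))*conj(exp(6*I*pi/7)) + 1*(exp(-2*I*pi/7))*conj(exp(-6*I*pi/7)) + 1*(exp(-6*I*pi/7))*conj(exp(-4*I*pi/7)) + 1*(exp(4*I*pi/7))*conj(exp(-2*I*pi/7))]
      = (1/7)[(1) + (exp(-6*I*pi/7)) + (exp(2*I*pi/7)) + (exp(-4*I*pi/7)) + (exp(4*I*pi/7)) + (exp(-2*I*pi/7)) + (exp(6*I*pi/7))] = 0/7 = 0
  <chi_5*chi_0, chi_2> = (1/7)[1*(1)*conj(1) + 1*(exp(-4*I*pi/7))*conj(exp(4*I*pi/7)) + 1*(exp(6*I*pi/7))*conj(exp(-6*I*pi/7)) + 1*(exp(2*I*pi/7))*conj(exp(-2*I*pi/7)) + 1*(exp(-2*I*pi/7))*conj(exp(2*I*pi/7)) + 1*(exp(-6*I*pi/7))*conj(exp(6*I*pi/7)) + 1*(exp(4*I*pi/7))*conj(exp(-4*I*pi/7))]
      = (1/7)[(1) + (exp(6*I*pi/7)) + (exp(-2*I*pi/7)) + (exp(4*I*pi/7)) + (exp(-4*I*pi/7)) + (exp(2*I*pi/7)) + (exp(-6*I*pi/7))] = 0/7 = 0
  <chi_5*chi_0, chi_3> = (1/7)[1*(1)*conj(1) + 1*(exp(-4*I*pi/7))*conj(exp(6*I*pi/7)) + 1*(exp(6*I*pi/7))*conj(exp(-2*I*pi/7)) + 1*(exp(2*I*pi/7))*conj(exp(4*I*pi/7)) + 1*(exp(-2*I*pi/7))*conj(exp(-4*I*pi/7)) + 1*(exp(-6*I*pi/7))*conj(exp(2*I*pi/7)) + 1*(exp(4*I*pi/7))*conj(exp(-6*I*pi/7))]
      = (1/7)[(1) + (exp(4*I*pi/7)) + (exp(-6*I*pi/7)) + (exp(-2*I*pi/7)) + (exp(2*I*pi/7)) + (exp(6*I*pi/7)) + (exp(-4*I*pi/7))] = 0/7 = 0
  <chi_5*chi_0, chi_4> = (1/7)[1*(1)*conj(1) + 1*(exp(-4*I*pi/7))*conj(exp(-6*I*pi/7)) + 1*(exp(6*I*pi/7))*conj(exp(2*I*pi/7)) + 1*(exp(2*I*pi/7))*conj(exp(-4*I*pi/7)) + 1*(exp(-2*I*pi/7))*conj(exp(4*I*pi/7)) + 1*(exp(-6*I*pi/7))*conj(exp(-2*I*pi/7)) + 1*(exp(4*I*pi/7))*conj(exp(6*I*pi/7))]
      = (1/7)[(1) + (exp(2*I*pi/7)) + (exp(4*I*pi/7)) + (exp(6*I*pi/7)) + (exp(-6*I*pi/7)) + (exp(-4*I*pi/7)) + (exp(-2*I*pi/7))] = 0/7 = 0
  <chi_5*chi_0, chi_5> = (1/7)[1*(1)*conj(1) + 1*(exp(-4*I*pi/7))*conj(exp(-4*I*pi/7)) + 1*(exp(6*I*pi/7))*conj(exp(6*I*pi/7)) + 1*(exp(2*I*pi/7))*conj(exp(2*I*pi/7)) + 1*(exp(-2*I*pi/7))*conj(exp(-2*I*pi/7)) + 1*(exp(-6*I*pi/7))*conj(exp(-6*I*pi/7)) + 1*(exp(4*I*pi/7))*conj(exp(4*I*pi/7))]
      = (1/7)[(1) + (1) + (1) + (1) + (1) + (1) + (1)] = 7/7 = 1
  <chi_5*chi_0, chi_6> = (1/7)[1*(1)*conj(1) + 1*(exp(-4*I*pi/7))*conj(exp(-2*I*pi/7)) + 1*(exp(6*I*pi/7))*conj(exp(-4*I*pi/7)) + 1*(exp(2*I*pi/7))*conj(exp(-6*I*pi/7)) + 1*(exp(-2*I*pi/7))*conj(exp(6*I*pi/7)) + 1*(exp(-6*I*pi/7))*conj(exp(4*I*pi/7)) + 1*(exp(4*I*pi/7))*conj(exp(2*I*pi/7))]
      = (1/7)[(1) + (exp(-2*I*pi/7)) + (exp(-4*I*pi/7)) + (exp(-6*I*pi/7)) + (exp(6*I*pi/7)) + (exp(4*I*pi/7)) + (exp(2*I*pi/7))] = 0/7 = 0
(Exp terms are combined using exp(i*s)*conj(exp(i*t)) = exp(i*(s-t)), and sums of them are collapsed using the identity that for every m > 1 the m distinct m-th roots of unity sum to 0, e.g. 1 + exp(2*I*pi/3) + exp(-2*I*pi/3) = 0.)
Hence the multiplicities are chi_5: 1. Dimension check: dim(chi_5)*dim(chi_0) = 1*1 = 1 and sum (mult * dim) = 1*1 = 1.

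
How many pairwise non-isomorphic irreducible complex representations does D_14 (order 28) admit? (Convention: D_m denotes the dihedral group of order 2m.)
10

The number of irreducible complex representations of a finite group equals its number of conjugacy classes. D_14 has 10 conjugacy classes (n/2 + 3 for n even), so D_14 (order 28) has exactly 10 irreducible complex representations.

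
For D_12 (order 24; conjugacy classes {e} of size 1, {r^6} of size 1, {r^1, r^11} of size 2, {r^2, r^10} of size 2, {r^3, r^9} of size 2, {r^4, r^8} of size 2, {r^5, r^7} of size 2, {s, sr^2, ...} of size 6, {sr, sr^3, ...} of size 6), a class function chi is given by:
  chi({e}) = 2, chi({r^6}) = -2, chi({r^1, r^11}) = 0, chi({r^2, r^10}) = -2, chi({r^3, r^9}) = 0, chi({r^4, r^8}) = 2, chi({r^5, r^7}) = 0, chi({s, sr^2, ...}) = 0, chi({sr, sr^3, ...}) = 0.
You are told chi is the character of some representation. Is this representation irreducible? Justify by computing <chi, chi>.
Irreducible: <chi, chi> = 1.

<chi, chi> = (1/|G|) sum_C |C| * |chi(C)|^2 = (1/24)[1*|2|^2 + 1*|-2|^2 + 2*|0|^2 + 2*|-2|^2 + 2*|0|^2 + 2*|2|^2 + 2*|0|^2 + 6*|0|^2 + 6*|0|^2]
  = (1/24)[(4) + (4) + (0) + (8) + (0) + (8) + (0) + (0) + (0)] = 24/24 = 1.
A character is irreducible iff <chi, chi> = 1, so this representation is irreducible.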